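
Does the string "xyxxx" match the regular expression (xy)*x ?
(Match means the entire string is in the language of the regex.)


|string| = 5; first = 'x'; last = 'x'

No, "xyxxx" does not match (xy)*x


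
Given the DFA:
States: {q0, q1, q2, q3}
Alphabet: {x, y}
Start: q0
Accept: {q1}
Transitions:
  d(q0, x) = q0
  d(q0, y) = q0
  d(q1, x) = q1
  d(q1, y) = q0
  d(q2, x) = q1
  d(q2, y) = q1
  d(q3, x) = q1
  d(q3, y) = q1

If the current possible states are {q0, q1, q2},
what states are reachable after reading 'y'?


Apply transition on 'y' from each current state:
  d(q0, y) = q0
  d(q1, y) = q0
  d(q2, y) = q1

{q0, q1}


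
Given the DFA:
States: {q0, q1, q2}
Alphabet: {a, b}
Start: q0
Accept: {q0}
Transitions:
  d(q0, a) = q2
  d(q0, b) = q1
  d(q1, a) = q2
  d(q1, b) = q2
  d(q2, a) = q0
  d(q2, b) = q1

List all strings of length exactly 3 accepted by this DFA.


All strings of length 3: 8 total
Accepted: 2

"baa", "bba"


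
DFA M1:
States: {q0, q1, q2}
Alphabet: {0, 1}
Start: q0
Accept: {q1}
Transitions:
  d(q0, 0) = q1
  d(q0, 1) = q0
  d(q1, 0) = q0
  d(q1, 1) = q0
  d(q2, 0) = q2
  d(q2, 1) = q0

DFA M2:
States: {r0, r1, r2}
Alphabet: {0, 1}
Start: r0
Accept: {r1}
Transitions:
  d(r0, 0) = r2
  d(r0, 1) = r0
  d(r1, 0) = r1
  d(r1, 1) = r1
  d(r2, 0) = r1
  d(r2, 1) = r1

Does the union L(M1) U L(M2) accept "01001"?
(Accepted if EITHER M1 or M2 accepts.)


M1: final=q0 accepted=False
M2: final=r1 accepted=True

Yes, union accepts


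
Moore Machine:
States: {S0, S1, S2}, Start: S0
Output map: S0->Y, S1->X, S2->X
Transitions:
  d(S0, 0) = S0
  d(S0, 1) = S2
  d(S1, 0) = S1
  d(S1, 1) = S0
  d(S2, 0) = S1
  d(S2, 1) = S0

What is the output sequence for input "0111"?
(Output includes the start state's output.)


Start: S0 (output Y)
  --0--> S0 (output Y)
  --1--> S2 (output X)
  --1--> S0 (output Y)
  --1--> S2 (output X)

"YYXYX"


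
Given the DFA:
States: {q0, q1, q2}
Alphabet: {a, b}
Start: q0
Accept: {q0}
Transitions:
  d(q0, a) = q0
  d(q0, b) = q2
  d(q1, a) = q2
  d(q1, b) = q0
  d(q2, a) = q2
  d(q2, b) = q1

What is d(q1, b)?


Looking up transition d(q1, b)

q0


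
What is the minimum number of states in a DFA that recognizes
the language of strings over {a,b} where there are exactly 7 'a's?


States: count = 0, 1, ..., 7 (that's 8 states), plus a dead state for count > 7.
Total: 8 + 1 = 9. Accept = count-7 state.

9


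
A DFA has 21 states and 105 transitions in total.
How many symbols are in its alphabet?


Each state has exactly one transition per symbol.
|alphabet| = transitions / states = 105 / 21 = 5

5


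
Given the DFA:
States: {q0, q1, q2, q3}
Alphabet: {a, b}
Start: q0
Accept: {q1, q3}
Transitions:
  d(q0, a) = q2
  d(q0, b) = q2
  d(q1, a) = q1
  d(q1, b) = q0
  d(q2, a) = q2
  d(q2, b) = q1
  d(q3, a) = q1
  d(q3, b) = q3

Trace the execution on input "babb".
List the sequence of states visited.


Input: babb
d(q0, b) = q2
d(q2, a) = q2
d(q2, b) = q1
d(q1, b) = q0


q0 -> q2 -> q2 -> q1 -> q0


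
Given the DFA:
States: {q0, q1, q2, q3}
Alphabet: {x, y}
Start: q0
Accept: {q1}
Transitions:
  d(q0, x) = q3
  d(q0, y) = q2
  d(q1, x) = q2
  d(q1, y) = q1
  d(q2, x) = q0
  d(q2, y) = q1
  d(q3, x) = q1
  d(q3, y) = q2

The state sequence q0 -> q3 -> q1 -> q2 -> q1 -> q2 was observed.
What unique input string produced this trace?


Trace back each transition to find the symbol:
  q0 --[x]--> q3
  q3 --[x]--> q1
  q1 --[x]--> q2
  q2 --[y]--> q1
  q1 --[x]--> q2

"xxxyx"


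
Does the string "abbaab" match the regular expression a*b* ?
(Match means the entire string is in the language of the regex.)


|string| = 6; first = 'a'; last = 'b'

No, "abbaab" does not match a*b*


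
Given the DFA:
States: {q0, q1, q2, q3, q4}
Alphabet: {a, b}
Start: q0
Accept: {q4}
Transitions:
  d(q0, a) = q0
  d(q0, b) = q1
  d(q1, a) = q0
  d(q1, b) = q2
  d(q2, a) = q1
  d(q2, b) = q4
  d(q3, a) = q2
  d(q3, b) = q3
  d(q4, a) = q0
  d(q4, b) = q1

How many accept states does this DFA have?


Accept states listed: {q4}
Counting: q4(1)

1


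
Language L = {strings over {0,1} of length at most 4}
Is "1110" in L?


length = 4

Yes, "1110" is in L


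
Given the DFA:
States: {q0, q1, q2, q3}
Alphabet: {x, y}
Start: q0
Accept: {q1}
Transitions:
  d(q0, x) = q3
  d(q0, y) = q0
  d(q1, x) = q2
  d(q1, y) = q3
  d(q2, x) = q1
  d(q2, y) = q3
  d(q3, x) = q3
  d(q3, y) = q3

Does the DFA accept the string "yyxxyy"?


Trace: q0 -> q0 -> q0 -> q3 -> q3 -> q3 -> q3
Final state: q3
Accept states: {q1}

No, rejected (final state q3 is not an accept state)


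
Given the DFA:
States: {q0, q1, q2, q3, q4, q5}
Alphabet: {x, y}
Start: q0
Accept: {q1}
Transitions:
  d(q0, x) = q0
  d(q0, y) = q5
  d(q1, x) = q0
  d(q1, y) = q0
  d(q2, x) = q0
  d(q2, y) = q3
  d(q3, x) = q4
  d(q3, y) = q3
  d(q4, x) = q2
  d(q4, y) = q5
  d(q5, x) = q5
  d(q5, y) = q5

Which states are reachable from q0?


BFS from q0:
  layer 0: {q0}
  layer 1: {q5}

{q0, q5}


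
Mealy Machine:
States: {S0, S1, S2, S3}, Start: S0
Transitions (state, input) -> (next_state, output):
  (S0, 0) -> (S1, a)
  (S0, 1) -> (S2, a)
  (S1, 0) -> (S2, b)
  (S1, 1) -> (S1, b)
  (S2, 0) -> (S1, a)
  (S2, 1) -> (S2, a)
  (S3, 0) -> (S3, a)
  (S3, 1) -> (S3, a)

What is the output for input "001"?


Step-by-step:
  (S0, 0) -> (S1, a)
  (S1, 0) -> (S2, b)
  (S2, 1) -> (S2, a)

"aba"


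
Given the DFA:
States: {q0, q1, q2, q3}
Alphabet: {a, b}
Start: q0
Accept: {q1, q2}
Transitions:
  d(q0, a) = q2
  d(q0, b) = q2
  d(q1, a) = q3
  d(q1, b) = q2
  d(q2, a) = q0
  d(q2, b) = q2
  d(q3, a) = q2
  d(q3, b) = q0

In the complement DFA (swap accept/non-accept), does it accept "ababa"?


Trace: q0 -> q2 -> q2 -> q0 -> q2 -> q0
Final: q0
Original accept: {q1, q2}
Complement: q0 is not in original accept

Yes, complement accepts (original rejects)


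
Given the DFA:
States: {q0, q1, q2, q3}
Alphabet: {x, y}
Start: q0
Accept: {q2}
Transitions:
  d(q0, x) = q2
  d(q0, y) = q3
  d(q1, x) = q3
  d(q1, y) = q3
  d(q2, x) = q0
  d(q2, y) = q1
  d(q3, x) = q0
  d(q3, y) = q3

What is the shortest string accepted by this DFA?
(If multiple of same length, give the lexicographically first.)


BFS by string length (lex-first path to each state shown):
  len 0: q0<-""
  len 1: q2<-"x", q3<-"y"
Found accept state at length 1.

"x"


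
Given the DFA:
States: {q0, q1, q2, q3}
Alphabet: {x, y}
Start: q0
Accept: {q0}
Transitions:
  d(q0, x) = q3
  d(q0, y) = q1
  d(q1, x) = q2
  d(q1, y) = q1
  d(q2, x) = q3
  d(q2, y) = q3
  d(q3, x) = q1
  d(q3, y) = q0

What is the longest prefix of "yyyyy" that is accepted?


Run the DFA, marking each prefix where the state is accepting:
  "" -> q0 [accept]
  "y" -> q1 [reject]
  "yy" -> q1 [reject]
  "yyy" -> q1 [reject]
  "yyyy" -> q1 [reject]
  "yyyyy" -> q1 [reject]

""


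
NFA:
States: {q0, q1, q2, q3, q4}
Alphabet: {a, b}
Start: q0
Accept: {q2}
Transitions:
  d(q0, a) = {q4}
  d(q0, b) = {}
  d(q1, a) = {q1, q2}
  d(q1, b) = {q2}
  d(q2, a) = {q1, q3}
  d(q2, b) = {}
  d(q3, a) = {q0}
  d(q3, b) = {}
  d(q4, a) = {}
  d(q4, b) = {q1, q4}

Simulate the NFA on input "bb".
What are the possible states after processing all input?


Start: {q0}
  --b--> {}
  --b--> {}

{} (empty set, no valid transitions)


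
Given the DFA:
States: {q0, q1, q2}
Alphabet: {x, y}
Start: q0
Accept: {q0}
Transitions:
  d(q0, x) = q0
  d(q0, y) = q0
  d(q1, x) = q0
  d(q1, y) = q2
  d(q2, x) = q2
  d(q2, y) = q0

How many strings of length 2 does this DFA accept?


Enumerating all length-2 strings:
  "xx" -> q0 [accept]
  "xy" -> q0 [accept]
  "yx" -> q0 [accept]
  "yy" -> q0 [accept]

4 out of 4


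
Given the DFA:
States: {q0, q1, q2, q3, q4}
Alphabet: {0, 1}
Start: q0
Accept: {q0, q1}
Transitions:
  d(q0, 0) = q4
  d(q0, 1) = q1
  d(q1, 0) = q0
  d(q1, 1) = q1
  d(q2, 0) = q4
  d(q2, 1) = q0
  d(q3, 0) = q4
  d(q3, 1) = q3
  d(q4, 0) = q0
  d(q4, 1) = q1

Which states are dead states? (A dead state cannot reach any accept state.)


Forward reachability from each state:
  q0 -> reaches accept state q0 (live)
  q1 -> reaches accept state q0 (live)
  q2 -> reaches accept state q0 (live)
  q3 -> reaches accept state q0 (live)
  q4 -> reaches accept state q0 (live)

None (all states can reach an accept state)


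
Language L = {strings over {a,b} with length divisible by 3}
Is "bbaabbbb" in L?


length = 8; 8 mod 3 = 2

No, "bbaabbbb" is not in L


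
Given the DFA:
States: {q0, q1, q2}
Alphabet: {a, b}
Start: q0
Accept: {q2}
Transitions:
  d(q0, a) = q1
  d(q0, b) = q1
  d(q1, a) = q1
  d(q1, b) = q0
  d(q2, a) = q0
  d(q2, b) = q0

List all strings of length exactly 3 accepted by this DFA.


All strings of length 3: 8 total
Accepted: 0

None


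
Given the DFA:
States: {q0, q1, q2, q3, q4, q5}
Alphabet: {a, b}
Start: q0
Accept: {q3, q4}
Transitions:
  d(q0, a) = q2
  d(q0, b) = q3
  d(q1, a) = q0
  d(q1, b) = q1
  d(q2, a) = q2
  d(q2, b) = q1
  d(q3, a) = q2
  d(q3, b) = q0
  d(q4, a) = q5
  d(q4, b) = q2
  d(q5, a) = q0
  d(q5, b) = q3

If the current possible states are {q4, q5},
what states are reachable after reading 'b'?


Apply transition on 'b' from each current state:
  d(q4, b) = q2
  d(q5, b) = q3

{q2, q3}


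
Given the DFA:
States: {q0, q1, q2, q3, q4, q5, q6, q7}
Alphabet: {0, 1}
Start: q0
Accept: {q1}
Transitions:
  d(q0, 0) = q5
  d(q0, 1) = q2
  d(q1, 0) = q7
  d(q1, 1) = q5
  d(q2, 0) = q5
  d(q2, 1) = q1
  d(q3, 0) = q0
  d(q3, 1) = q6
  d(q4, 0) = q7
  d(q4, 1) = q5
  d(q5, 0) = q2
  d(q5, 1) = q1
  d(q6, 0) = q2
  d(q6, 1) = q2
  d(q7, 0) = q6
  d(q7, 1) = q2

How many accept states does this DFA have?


Accept states listed: {q1}
Counting: q1(1)

1


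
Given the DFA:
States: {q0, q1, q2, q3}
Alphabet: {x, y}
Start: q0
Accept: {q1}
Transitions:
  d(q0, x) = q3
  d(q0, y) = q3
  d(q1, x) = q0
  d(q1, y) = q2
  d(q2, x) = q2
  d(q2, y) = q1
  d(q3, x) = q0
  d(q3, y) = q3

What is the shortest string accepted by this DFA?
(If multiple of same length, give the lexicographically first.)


BFS by string length (lex-first path to each state shown):
  len 0: q0<-""
  len 1: q3<-"x"
  len 2: q0<-"xx", q3<-"xy"
  len 3: q0<-"xyx", q3<-"xxx"
  len 4: q0<-"xxxx", q3<-"xxxy"
  len 5: q0<-"xxxyx", q3<-"xxxxx"
  len 6: q0<-"xxxxxx", q3<-"xxxxxy"
  len 7: q0<-"xxxxxyx", q3<-"xxxxxxx"
  len 8: q0<-"xxxxxxxx", q3<-"xxxxxxxy"

No string accepted (empty language)


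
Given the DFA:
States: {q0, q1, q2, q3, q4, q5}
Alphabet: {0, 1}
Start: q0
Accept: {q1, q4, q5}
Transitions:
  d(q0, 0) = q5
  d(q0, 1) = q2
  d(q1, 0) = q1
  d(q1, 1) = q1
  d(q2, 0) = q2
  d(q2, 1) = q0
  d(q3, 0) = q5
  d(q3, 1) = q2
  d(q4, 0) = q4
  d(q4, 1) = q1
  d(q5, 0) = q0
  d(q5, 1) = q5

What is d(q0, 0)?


Looking up transition d(q0, 0)

q5


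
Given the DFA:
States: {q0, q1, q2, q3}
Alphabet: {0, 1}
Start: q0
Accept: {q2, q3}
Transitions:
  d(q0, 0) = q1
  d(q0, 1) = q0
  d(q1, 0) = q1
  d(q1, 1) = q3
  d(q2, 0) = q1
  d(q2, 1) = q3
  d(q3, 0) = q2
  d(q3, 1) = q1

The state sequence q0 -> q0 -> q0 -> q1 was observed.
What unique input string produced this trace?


Trace back each transition to find the symbol:
  q0 --[1]--> q0
  q0 --[1]--> q0
  q0 --[0]--> q1

"110"


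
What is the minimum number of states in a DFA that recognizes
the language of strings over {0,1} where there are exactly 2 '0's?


States: count = 0, 1, ..., 2 (that's 3 states), plus a dead state for count > 2.
Total: 3 + 1 = 4. Accept = count-2 state.

4


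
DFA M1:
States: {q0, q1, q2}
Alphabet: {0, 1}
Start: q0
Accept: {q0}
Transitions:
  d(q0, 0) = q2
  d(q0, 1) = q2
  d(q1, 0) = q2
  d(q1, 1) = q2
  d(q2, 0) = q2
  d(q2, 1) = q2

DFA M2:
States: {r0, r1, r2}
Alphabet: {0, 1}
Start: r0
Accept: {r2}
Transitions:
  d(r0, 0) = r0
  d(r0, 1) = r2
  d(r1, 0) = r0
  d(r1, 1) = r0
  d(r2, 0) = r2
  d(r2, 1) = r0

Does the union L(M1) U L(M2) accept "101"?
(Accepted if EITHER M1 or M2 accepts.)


M1: final=q2 accepted=False
M2: final=r0 accepted=False

No, union rejects (neither accepts)


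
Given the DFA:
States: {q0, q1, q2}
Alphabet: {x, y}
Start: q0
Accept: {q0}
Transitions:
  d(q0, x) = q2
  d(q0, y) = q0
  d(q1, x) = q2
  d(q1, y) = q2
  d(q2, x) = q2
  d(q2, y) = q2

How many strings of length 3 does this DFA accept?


Enumerating all length-3 strings:
  "xxx" -> q2 [reject]
  "xxy" -> q2 [reject]
  "xyx" -> q2 [reject]
  "xyy" -> q2 [reject]
  "yxx" -> q2 [reject]
  "yxy" -> q2 [reject]
  "yyx" -> q2 [reject]
  "yyy" -> q0 [accept]

1 out of 8


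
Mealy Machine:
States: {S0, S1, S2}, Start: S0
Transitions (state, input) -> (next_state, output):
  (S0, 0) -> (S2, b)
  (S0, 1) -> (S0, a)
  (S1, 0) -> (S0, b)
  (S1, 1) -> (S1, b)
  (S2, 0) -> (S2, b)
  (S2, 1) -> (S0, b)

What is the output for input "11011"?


Step-by-step:
  (S0, 1) -> (S0, a)
  (S0, 1) -> (S0, a)
  (S0, 0) -> (S2, b)
  (S2, 1) -> (S0, b)
  (S0, 1) -> (S0, a)

"aabba"


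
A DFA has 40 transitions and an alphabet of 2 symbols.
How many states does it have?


Each state has exactly one transition per symbol.
states = transitions / |alphabet| = 40 / 2 = 20

20


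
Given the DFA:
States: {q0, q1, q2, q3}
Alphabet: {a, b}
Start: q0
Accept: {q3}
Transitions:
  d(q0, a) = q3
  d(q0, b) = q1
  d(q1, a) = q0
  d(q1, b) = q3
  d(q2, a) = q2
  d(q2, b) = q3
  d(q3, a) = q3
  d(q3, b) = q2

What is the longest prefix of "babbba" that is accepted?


Run the DFA, marking each prefix where the state is accepting:
  "" -> q0 [reject]
  "b" -> q1 [reject]
  "ba" -> q0 [reject]
  "bab" -> q1 [reject]
  "babb" -> q3 [accept]
  "babbb" -> q2 [reject]
  "babbba" -> q2 [reject]

"babb"


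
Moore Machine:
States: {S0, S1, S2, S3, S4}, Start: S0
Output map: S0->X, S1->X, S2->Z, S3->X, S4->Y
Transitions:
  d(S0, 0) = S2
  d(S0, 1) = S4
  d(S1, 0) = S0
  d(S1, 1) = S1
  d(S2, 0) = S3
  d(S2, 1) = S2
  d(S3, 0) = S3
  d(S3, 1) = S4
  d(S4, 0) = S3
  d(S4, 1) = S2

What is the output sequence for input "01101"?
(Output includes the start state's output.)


Start: S0 (output X)
  --0--> S2 (output Z)
  --1--> S2 (output Z)
  --1--> S2 (output Z)
  --0--> S3 (output X)
  --1--> S4 (output Y)

"XZZZXY"


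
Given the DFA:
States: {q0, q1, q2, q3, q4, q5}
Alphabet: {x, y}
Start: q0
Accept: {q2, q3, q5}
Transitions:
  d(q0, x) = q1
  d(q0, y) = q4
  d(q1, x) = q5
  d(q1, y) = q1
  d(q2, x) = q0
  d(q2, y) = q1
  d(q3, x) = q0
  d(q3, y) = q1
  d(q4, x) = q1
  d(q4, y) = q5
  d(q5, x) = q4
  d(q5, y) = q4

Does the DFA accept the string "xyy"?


Trace: q0 -> q1 -> q1 -> q1
Final state: q1
Accept states: {q2, q3, q5}

No, rejected (final state q1 is not an accept state)


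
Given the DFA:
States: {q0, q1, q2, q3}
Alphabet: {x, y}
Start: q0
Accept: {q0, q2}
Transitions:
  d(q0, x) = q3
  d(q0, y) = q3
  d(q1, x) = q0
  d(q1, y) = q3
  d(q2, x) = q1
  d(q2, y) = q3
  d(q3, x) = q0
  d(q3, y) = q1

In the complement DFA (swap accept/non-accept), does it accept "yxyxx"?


Trace: q0 -> q3 -> q0 -> q3 -> q0 -> q3
Final: q3
Original accept: {q0, q2}
Complement: q3 is not in original accept

Yes, complement accepts (original rejects)


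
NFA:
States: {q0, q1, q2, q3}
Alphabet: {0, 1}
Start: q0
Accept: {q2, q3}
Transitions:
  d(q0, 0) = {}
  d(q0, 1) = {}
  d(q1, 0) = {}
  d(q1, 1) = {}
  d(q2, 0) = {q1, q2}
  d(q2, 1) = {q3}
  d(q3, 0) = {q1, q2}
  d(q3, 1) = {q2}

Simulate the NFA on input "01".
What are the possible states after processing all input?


Start: {q0}
  --0--> {}
  --1--> {}

{} (empty set, no valid transitions)


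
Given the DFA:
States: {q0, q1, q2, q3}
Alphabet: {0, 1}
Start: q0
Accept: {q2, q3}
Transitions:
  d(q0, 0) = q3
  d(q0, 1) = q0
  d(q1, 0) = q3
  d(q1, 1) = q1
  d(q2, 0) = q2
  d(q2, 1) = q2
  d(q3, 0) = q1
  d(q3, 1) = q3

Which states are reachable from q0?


BFS from q0:
  layer 0: {q0}
  layer 1: {q3}
  layer 2: {q1}

{q0, q1, q3}


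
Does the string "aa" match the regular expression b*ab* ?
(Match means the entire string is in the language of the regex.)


|string| = 2; first = 'a'; last = 'a'

No, "aa" does not match b*ab*


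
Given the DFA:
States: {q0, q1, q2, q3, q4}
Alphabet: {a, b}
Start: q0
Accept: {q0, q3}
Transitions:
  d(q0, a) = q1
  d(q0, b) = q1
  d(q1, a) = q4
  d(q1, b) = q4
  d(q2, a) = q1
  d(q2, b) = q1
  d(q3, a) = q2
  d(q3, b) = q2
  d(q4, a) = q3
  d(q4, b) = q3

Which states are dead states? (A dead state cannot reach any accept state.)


Forward reachability from each state:
  q0 -> reaches accept state q0 (live)
  q1 -> reaches accept state q3 (live)
  q2 -> reaches accept state q3 (live)
  q3 -> reaches accept state q3 (live)
  q4 -> reaches accept state q3 (live)

None (all states can reach an accept state)


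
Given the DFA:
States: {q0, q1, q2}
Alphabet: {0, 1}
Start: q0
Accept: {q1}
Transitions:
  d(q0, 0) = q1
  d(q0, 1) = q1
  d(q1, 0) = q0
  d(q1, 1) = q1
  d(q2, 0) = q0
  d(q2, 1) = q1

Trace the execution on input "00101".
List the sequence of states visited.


Input: 00101
d(q0, 0) = q1
d(q1, 0) = q0
d(q0, 1) = q1
d(q1, 0) = q0
d(q0, 1) = q1


q0 -> q1 -> q0 -> q1 -> q0 -> q1


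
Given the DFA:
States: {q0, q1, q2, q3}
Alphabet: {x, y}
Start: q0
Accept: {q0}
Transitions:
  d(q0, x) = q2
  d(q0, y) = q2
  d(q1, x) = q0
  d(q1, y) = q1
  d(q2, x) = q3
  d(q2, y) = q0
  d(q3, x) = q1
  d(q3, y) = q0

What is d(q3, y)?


Looking up transition d(q3, y)

q0


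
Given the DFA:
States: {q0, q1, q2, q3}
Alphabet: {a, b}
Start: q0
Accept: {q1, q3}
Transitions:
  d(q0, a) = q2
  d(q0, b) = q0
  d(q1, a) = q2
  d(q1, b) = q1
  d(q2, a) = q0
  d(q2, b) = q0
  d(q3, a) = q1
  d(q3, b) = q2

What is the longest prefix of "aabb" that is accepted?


Run the DFA, marking each prefix where the state is accepting:
  "" -> q0 [reject]
  "a" -> q2 [reject]
  "aa" -> q0 [reject]
  "aab" -> q0 [reject]
  "aabb" -> q0 [reject]

No prefix is accepted


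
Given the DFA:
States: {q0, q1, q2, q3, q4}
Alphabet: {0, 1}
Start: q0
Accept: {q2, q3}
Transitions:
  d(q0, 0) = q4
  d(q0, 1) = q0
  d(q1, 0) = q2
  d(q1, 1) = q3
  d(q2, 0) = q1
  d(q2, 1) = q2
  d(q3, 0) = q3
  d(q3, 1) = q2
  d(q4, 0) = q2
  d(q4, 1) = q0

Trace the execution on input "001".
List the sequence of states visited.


Input: 001
d(q0, 0) = q4
d(q4, 0) = q2
d(q2, 1) = q2


q0 -> q4 -> q2 -> q2


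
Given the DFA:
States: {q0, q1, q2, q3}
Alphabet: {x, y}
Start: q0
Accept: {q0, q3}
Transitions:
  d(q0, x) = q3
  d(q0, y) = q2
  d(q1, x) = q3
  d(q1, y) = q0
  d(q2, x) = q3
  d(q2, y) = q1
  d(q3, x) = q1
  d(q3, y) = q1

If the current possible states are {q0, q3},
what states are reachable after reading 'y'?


Apply transition on 'y' from each current state:
  d(q0, y) = q2
  d(q3, y) = q1

{q1, q2}


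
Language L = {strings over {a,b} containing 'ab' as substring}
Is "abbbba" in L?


'ab' occurs at index 0

Yes, "abbbba" is in L


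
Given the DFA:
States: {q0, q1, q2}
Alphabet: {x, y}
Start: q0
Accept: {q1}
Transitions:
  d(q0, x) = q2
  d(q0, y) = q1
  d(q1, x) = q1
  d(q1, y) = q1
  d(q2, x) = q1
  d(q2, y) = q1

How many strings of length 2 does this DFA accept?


Enumerating all length-2 strings:
  "xx" -> q1 [accept]
  "xy" -> q1 [accept]
  "yx" -> q1 [accept]
  "yy" -> q1 [accept]

4 out of 4


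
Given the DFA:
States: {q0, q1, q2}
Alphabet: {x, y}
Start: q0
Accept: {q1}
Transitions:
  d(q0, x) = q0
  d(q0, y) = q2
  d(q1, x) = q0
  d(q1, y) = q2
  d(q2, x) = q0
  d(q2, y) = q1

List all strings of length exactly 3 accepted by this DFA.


All strings of length 3: 8 total
Accepted: 1

"xyy"


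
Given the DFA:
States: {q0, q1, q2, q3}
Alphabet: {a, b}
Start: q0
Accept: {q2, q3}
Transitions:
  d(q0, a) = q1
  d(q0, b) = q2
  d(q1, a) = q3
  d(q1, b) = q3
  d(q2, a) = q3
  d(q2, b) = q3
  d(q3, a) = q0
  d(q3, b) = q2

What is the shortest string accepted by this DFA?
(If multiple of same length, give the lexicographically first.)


BFS by string length (lex-first path to each state shown):
  len 0: q0<-""
  len 1: q1<-"a", q2<-"b"
Found accept state at length 1.

"b"


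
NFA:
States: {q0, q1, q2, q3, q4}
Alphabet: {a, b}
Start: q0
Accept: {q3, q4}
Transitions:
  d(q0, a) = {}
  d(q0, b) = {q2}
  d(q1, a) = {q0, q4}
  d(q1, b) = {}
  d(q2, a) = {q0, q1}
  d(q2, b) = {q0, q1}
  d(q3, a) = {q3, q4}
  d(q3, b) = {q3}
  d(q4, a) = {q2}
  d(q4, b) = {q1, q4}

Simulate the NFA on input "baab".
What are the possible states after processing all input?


Start: {q0}
  --b--> {q2}
  --a--> {q0, q1}
  --a--> {q0, q4}
  --b--> {q1, q2, q4}

{q1, q2, q4}


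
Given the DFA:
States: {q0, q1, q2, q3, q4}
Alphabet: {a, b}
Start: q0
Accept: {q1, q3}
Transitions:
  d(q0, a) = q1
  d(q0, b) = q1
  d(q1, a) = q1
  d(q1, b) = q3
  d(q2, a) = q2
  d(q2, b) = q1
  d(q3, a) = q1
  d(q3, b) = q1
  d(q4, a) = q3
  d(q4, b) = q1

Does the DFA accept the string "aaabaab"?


Trace: q0 -> q1 -> q1 -> q1 -> q3 -> q1 -> q1 -> q3
Final state: q3
Accept states: {q1, q3}

Yes, accepted (final state q3 is an accept state)


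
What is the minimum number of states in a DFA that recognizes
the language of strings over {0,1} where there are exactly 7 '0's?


States: count = 0, 1, ..., 7 (that's 8 states), plus a dead state for count > 7.
Total: 8 + 1 = 9. Accept = count-7 state.

9


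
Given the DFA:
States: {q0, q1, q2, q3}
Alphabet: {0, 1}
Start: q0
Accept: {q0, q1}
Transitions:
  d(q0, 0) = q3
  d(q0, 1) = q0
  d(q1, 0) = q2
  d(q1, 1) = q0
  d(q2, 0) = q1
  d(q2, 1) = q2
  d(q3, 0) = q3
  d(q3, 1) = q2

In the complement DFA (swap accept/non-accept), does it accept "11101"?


Trace: q0 -> q0 -> q0 -> q0 -> q3 -> q2
Final: q2
Original accept: {q0, q1}
Complement: q2 is not in original accept

Yes, complement accepts (original rejects)


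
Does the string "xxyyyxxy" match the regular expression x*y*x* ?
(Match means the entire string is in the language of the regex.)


|string| = 8; first = 'x'; last = 'y'

No, "xxyyyxxy" does not match x*y*x*


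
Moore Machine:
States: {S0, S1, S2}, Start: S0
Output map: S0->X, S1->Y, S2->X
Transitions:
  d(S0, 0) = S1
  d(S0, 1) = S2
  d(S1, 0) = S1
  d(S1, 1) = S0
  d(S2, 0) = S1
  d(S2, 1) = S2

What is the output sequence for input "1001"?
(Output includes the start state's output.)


Start: S0 (output X)
  --1--> S2 (output X)
  --0--> S1 (output Y)
  --0--> S1 (output Y)
  --1--> S0 (output X)

"XXYYX"


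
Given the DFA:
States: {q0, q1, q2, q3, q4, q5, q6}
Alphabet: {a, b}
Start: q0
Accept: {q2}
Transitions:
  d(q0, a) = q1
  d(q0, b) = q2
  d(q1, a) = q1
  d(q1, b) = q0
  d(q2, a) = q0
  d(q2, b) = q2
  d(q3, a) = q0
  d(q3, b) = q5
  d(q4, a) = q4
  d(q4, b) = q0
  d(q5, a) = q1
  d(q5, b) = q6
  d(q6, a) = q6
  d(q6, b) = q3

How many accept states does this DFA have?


Accept states listed: {q2}
Counting: q2(1)

1


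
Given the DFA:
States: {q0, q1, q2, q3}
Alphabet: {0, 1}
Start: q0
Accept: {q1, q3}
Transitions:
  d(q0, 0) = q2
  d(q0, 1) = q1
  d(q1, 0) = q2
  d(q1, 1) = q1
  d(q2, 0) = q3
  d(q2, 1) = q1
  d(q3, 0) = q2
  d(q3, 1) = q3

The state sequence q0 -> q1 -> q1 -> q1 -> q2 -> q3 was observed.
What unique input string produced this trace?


Trace back each transition to find the symbol:
  q0 --[1]--> q1
  q1 --[1]--> q1
  q1 --[1]--> q1
  q1 --[0]--> q2
  q2 --[0]--> q3

"11100"


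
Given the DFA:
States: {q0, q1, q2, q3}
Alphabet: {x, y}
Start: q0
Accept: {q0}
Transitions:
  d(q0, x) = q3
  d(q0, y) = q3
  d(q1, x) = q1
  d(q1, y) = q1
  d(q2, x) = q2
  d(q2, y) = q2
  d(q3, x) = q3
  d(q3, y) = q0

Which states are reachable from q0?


BFS from q0:
  layer 0: {q0}
  layer 1: {q3}

{q0, q3}


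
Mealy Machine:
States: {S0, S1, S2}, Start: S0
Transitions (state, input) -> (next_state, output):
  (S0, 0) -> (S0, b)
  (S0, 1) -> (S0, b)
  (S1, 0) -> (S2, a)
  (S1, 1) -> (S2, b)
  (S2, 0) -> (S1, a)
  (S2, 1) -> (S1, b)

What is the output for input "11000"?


Step-by-step:
  (S0, 1) -> (S0, b)
  (S0, 1) -> (S0, b)
  (S0, 0) -> (S0, b)
  (S0, 0) -> (S0, b)
  (S0, 0) -> (S0, b)

"bbbbb"


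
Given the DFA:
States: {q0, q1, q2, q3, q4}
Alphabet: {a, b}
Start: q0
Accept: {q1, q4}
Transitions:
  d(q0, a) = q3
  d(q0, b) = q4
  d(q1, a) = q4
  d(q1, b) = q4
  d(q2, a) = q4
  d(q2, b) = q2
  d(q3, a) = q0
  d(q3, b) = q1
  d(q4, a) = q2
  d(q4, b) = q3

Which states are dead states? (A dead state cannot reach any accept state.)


Forward reachability from each state:
  q0 -> reaches accept state q1 (live)
  q1 -> reaches accept state q1 (live)
  q2 -> reaches accept state q1 (live)
  q3 -> reaches accept state q1 (live)
  q4 -> reaches accept state q1 (live)

None (all states can reach an accept state)


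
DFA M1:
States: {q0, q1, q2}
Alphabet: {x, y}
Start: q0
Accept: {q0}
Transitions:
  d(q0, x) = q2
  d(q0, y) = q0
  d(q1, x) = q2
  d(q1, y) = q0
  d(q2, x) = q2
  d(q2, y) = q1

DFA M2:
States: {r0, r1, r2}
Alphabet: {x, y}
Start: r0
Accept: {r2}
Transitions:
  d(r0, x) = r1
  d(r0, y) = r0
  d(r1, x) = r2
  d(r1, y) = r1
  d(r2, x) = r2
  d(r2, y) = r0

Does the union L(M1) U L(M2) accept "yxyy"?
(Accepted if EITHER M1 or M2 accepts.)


M1: final=q0 accepted=True
M2: final=r1 accepted=False

Yes, union accepts


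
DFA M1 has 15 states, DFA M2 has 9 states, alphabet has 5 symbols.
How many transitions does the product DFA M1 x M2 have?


Product DFA has 15 * 9 = 135 states.
Each has 5 transitions: 135 * 5 = 675

675


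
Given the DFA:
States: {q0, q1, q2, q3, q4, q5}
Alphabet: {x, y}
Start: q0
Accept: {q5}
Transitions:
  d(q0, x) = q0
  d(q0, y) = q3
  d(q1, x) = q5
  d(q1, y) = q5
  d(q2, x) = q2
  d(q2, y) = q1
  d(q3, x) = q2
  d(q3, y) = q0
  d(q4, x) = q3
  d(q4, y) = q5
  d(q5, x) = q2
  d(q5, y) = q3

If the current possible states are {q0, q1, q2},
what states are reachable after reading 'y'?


Apply transition on 'y' from each current state:
  d(q0, y) = q3
  d(q1, y) = q5
  d(q2, y) = q1

{q1, q3, q5}


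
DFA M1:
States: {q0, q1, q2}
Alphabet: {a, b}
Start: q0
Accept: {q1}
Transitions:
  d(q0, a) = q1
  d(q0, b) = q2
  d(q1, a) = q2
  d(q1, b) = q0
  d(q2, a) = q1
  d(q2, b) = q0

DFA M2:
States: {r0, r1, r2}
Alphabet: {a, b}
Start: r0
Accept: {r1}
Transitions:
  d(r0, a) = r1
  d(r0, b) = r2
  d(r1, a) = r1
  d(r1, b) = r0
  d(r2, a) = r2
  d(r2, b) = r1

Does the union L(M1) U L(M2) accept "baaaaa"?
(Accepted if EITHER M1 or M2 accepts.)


M1: final=q1 accepted=True
M2: final=r2 accepted=False

Yes, union accepts


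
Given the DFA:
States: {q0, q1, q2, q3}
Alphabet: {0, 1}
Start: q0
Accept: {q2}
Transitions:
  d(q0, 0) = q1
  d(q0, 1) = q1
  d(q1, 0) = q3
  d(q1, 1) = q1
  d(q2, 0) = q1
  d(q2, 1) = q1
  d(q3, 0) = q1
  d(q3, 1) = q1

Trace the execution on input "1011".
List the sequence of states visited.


Input: 1011
d(q0, 1) = q1
d(q1, 0) = q3
d(q3, 1) = q1
d(q1, 1) = q1


q0 -> q1 -> q3 -> q1 -> q1


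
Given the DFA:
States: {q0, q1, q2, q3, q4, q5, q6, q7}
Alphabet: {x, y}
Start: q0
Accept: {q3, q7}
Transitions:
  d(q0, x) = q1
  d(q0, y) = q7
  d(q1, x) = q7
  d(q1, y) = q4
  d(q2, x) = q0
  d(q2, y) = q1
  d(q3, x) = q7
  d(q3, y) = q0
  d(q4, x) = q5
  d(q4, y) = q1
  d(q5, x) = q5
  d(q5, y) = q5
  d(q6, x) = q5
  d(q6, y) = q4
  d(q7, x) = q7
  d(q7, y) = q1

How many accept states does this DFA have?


Accept states listed: {q3, q7}
Counting: q3(1) q7(2)

2


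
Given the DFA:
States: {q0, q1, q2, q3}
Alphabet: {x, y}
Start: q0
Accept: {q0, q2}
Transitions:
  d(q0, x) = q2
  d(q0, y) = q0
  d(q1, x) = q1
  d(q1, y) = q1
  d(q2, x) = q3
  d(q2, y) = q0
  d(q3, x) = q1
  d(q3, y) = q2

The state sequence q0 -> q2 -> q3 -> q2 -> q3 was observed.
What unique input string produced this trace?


Trace back each transition to find the symbol:
  q0 --[x]--> q2
  q2 --[x]--> q3
  q3 --[y]--> q2
  q2 --[x]--> q3

"xxyx"


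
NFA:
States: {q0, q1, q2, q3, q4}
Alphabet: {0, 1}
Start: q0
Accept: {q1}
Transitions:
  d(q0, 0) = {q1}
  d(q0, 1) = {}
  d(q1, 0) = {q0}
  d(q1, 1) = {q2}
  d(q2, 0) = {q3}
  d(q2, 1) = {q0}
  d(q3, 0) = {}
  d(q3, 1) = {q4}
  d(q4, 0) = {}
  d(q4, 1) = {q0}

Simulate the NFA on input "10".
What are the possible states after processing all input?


Start: {q0}
  --1--> {}
  --0--> {}

{} (empty set, no valid transitions)


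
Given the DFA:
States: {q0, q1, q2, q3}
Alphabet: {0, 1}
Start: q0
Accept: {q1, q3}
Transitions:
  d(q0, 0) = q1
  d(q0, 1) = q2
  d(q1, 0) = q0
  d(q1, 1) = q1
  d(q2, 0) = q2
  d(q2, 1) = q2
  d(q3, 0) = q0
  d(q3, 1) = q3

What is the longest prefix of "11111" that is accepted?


Run the DFA, marking each prefix where the state is accepting:
  "" -> q0 [reject]
  "1" -> q2 [reject]
  "11" -> q2 [reject]
  "111" -> q2 [reject]
  "1111" -> q2 [reject]
  "11111" -> q2 [reject]

No prefix is accepted


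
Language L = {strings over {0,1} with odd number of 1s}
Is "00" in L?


count('1') = 0; 0 mod 2 = 0

No, "00" is not in L


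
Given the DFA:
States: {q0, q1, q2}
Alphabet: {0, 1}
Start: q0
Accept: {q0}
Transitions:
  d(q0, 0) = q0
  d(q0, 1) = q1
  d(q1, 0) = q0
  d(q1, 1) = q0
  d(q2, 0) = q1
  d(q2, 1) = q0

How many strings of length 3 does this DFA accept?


Enumerating all length-3 strings:
  "000" -> q0 [accept]
  "001" -> q1 [reject]
  "010" -> q0 [accept]
  "011" -> q0 [accept]
  "100" -> q0 [accept]
  "101" -> q1 [reject]
  "110" -> q0 [accept]
  "111" -> q1 [reject]

5 out of 8


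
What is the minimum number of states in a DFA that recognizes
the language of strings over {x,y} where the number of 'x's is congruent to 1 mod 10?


States track (count of 'x') mod 10.
Need 10 states: one per remainder 0..9; accept = remainder 1.

10


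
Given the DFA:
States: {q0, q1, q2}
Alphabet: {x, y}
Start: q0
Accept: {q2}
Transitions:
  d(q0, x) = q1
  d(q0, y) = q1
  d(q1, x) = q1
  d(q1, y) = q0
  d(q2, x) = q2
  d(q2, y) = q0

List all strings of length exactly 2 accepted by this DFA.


All strings of length 2: 4 total
Accepted: 0

None


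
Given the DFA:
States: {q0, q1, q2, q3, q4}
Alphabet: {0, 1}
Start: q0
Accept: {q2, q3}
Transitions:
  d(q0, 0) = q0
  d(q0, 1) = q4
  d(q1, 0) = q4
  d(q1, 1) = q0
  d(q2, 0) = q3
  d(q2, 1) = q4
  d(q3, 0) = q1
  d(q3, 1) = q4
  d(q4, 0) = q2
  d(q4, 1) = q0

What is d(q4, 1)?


Looking up transition d(q4, 1)

q0


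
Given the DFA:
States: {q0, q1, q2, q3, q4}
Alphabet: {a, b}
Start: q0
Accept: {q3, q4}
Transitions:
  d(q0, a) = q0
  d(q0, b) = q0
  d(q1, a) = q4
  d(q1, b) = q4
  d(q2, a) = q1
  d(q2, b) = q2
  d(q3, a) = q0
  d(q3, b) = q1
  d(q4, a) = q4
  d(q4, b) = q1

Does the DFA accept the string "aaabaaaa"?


Trace: q0 -> q0 -> q0 -> q0 -> q0 -> q0 -> q0 -> q0 -> q0
Final state: q0
Accept states: {q3, q4}

No, rejected (final state q0 is not an accept state)


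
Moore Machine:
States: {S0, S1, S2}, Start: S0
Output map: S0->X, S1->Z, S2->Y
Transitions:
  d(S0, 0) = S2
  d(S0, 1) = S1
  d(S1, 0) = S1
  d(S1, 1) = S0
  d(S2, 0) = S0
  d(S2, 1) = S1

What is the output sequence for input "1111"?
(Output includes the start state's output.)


Start: S0 (output X)
  --1--> S1 (output Z)
  --1--> S0 (output X)
  --1--> S1 (output Z)
  --1--> S0 (output X)

"XZXZX"


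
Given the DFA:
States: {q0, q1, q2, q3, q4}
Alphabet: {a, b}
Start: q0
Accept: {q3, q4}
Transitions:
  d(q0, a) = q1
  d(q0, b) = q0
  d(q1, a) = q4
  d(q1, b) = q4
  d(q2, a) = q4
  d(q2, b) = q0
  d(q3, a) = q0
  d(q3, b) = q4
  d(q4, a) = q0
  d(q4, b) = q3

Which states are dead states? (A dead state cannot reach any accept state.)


Forward reachability from each state:
  q0 -> reaches accept state q3 (live)
  q1 -> reaches accept state q3 (live)
  q2 -> reaches accept state q3 (live)
  q3 -> reaches accept state q3 (live)
  q4 -> reaches accept state q3 (live)

None (all states can reach an accept state)


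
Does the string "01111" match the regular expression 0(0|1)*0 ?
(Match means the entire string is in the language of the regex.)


|string| = 5; first = '0'; last = '1'

No, "01111" does not match 0(0|1)*0


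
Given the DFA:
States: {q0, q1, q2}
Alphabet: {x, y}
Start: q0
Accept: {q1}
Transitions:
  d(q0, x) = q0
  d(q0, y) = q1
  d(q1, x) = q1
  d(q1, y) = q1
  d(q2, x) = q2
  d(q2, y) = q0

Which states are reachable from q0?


BFS from q0:
  layer 0: {q0}
  layer 1: {q1}

{q0, q1}


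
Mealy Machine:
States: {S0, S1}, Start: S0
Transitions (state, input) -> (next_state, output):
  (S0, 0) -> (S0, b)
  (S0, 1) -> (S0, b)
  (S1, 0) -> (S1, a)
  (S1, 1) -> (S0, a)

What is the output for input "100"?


Step-by-step:
  (S0, 1) -> (S0, b)
  (S0, 0) -> (S0, b)
  (S0, 0) -> (S0, b)

"bbb"


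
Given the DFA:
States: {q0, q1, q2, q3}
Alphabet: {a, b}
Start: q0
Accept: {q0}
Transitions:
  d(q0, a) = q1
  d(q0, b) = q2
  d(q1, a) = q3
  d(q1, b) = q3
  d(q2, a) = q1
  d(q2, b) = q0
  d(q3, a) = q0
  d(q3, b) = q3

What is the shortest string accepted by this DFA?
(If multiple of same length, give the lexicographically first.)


BFS by string length (lex-first path to each state shown):
  len 0: q0<-""
Found accept state at length 0.

"" (empty string)


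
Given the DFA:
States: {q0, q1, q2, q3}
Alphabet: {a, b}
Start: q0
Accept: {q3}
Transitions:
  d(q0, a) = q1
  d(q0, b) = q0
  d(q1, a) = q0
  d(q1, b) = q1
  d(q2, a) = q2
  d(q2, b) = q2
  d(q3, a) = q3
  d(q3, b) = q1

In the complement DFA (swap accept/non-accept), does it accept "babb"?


Trace: q0 -> q0 -> q1 -> q1 -> q1
Final: q1
Original accept: {q3}
Complement: q1 is not in original accept

Yes, complement accepts (original rejects)


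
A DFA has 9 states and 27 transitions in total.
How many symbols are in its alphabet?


Each state has exactly one transition per symbol.
|alphabet| = transitions / states = 27 / 9 = 3

3


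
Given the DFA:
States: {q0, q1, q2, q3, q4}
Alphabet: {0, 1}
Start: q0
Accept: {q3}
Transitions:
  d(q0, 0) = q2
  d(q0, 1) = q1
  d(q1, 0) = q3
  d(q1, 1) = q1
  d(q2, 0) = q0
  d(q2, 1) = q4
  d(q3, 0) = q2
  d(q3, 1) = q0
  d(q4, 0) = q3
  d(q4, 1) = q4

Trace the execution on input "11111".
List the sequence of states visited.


Input: 11111
d(q0, 1) = q1
d(q1, 1) = q1
d(q1, 1) = q1
d(q1, 1) = q1
d(q1, 1) = q1


q0 -> q1 -> q1 -> q1 -> q1 -> q1


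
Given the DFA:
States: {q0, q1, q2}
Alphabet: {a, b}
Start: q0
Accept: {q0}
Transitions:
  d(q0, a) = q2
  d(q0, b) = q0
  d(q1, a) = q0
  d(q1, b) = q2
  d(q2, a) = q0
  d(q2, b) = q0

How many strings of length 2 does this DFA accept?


Enumerating all length-2 strings:
  "aa" -> q0 [accept]
  "ab" -> q0 [accept]
  "ba" -> q2 [reject]
  "bb" -> q0 [accept]

3 out of 4


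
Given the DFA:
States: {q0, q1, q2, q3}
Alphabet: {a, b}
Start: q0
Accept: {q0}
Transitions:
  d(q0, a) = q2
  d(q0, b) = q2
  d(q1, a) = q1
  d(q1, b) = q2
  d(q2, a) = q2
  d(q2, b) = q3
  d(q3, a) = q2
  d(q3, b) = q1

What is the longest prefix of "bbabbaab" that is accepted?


Run the DFA, marking each prefix where the state is accepting:
  "" -> q0 [accept]
  "b" -> q2 [reject]
  "bb" -> q3 [reject]
  "bba" -> q2 [reject]
  "bbab" -> q3 [reject]
  "bbabb" -> q1 [reject]
  "bbabba" -> q1 [reject]
  "bbabbaa" -> q1 [reject]
  "bbabbaab" -> q2 [reject]

""


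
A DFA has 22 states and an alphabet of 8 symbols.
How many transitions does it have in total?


Each state has exactly one transition per symbol.
22 * 8 = 176

176


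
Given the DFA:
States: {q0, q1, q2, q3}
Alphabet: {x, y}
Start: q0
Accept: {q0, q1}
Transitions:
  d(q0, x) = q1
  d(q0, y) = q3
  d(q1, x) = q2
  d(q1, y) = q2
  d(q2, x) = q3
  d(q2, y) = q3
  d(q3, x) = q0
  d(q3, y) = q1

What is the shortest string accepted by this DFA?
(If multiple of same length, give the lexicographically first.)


BFS by string length (lex-first path to each state shown):
  len 0: q0<-""
Found accept state at length 0.

"" (empty string)


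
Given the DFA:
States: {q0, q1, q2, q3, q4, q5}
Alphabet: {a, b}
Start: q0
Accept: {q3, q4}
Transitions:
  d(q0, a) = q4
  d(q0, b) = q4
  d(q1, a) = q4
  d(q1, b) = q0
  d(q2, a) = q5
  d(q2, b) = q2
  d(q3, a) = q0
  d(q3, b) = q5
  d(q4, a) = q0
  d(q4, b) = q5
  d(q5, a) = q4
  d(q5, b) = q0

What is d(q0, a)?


Looking up transition d(q0, a)

q4


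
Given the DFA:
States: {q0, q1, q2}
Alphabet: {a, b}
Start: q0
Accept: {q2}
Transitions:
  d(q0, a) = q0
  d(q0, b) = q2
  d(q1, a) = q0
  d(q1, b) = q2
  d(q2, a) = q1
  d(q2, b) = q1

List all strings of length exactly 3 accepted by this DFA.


All strings of length 3: 8 total
Accepted: 3

"aab", "bab", "bbb"


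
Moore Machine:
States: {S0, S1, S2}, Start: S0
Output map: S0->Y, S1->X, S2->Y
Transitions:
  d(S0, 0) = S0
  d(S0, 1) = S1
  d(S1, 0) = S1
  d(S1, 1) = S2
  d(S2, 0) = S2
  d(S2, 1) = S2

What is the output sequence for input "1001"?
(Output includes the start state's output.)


Start: S0 (output Y)
  --1--> S1 (output X)
  --0--> S1 (output X)
  --0--> S1 (output X)
  --1--> S2 (output Y)

"YXXXY"


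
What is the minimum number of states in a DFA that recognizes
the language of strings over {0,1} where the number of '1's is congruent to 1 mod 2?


States track (count of '1') mod 2.
Need 2 states: one per remainder 0..1; accept = remainder 1.

2


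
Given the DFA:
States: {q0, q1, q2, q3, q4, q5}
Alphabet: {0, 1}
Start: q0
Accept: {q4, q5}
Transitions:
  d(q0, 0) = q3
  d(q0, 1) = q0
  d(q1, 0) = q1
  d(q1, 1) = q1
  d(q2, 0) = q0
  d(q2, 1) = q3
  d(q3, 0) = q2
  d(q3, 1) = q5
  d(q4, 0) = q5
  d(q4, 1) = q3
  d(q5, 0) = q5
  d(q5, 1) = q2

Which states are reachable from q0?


BFS from q0:
  layer 0: {q0}
  layer 1: {q3}
  layer 2: {q2, q5}

{q0, q2, q3, q5}


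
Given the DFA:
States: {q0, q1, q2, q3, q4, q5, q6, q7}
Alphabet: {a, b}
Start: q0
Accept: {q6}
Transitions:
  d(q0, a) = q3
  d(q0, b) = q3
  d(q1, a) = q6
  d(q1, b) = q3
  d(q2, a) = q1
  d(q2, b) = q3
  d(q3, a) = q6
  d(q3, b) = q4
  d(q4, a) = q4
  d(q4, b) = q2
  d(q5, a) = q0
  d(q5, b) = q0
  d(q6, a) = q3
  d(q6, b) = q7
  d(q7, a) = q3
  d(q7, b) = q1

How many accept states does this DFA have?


Accept states listed: {q6}
Counting: q6(1)

1


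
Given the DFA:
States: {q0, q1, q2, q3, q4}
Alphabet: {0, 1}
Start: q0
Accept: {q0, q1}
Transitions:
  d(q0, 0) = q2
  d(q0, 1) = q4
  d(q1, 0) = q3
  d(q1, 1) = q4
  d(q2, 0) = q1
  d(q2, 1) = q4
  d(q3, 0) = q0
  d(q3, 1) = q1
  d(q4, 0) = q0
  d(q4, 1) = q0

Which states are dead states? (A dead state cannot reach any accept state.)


Forward reachability from each state:
  q0 -> reaches accept state q0 (live)
  q1 -> reaches accept state q0 (live)
  q2 -> reaches accept state q0 (live)
  q3 -> reaches accept state q0 (live)
  q4 -> reaches accept state q0 (live)

None (all states can reach an accept state)


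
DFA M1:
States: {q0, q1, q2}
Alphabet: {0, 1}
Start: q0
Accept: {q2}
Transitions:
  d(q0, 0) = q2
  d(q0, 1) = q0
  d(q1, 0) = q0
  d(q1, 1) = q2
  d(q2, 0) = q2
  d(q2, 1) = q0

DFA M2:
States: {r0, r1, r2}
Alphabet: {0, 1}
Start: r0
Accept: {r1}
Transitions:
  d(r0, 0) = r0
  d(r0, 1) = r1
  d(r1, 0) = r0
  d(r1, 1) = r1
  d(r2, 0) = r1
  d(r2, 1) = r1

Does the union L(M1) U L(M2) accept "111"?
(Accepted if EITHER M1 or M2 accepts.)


M1: final=q0 accepted=False
M2: final=r1 accepted=True

Yes, union accepts


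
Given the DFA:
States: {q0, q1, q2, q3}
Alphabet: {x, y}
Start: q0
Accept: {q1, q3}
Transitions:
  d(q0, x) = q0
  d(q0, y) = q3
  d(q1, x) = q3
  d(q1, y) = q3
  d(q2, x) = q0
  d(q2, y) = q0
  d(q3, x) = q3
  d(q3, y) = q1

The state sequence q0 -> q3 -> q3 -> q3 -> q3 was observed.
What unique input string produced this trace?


Trace back each transition to find the symbol:
  q0 --[y]--> q3
  q3 --[x]--> q3
  q3 --[x]--> q3
  q3 --[x]--> q3

"yxxx"


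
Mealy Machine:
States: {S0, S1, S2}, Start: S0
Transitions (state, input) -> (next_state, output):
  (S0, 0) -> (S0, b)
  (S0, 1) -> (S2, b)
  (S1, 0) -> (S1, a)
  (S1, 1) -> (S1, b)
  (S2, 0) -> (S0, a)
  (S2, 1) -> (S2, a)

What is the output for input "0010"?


Step-by-step:
  (S0, 0) -> (S0, b)
  (S0, 0) -> (S0, b)
  (S0, 1) -> (S2, b)
  (S2, 0) -> (S0, a)

"bbba"


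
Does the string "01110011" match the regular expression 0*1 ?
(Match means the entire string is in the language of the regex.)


|string| = 8; first = '0'; last = '1'

No, "01110011" does not match 0*1
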